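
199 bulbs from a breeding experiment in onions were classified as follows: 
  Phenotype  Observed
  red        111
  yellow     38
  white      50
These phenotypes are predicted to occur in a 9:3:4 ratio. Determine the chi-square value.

0.022

Expected counts for N = 199 under a 9:3:4 ratio (total parts = 16):
  red: 199 × 9/16 = 111.9375
  yellow: 199 × 3/16 = 37.3125
  white: 199 × 4/16 = 49.75
χ² = Σ (O − E)² / E
  red: (111 − 111.9375)² / 111.9375 = 0.0079
  yellow: (38 − 37.3125)² / 37.3125 = 0.0127
  white: (50 − 49.75)² / 49.75 = 0.0013
χ² = 0.0079 + 0.0127 + 0.0013 = 0.0219 ≈ 0.022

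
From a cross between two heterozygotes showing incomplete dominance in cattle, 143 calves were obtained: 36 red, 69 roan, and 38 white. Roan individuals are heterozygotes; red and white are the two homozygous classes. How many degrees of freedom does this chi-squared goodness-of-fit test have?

2

With incomplete dominance, a heterozygote × heterozygote cross gives a 1:2:1 phenotypic ratio.
A goodness-of-fit test with 3 phenotype classes has df = 3 − 1 = 2.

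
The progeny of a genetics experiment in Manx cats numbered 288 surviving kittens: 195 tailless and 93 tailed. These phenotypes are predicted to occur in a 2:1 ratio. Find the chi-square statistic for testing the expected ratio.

Expected counts for N = 288 under a 2:1 ratio (total parts = 3):
  tailless: 288 × 2/3 = 192
  tailed: 288 × 1/3 = 96
χ² = Σ (O − E)² / E
  tailless: (195 − 192)² / 192 = 0.0469
  tailed: (93 − 96)² / 96 = 0.0938
χ² = 0.0469 + 0.0938 = 0.1407 ≈ 0.141

0.141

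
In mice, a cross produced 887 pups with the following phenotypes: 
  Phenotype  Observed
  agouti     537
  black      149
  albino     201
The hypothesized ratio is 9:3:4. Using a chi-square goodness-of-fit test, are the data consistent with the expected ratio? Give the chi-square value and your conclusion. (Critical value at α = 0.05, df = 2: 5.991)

6.648; not consistent

Expected counts for N = 887 under a 9:3:4 ratio (total parts = 16):
  agouti: 887 × 9/16 = 498.9375
  black: 887 × 3/16 = 166.3125
  albino: 887 × 4/16 = 221.75
χ² = Σ (O − E)² / E
  agouti: (537 − 498.9375)² / 498.9375 = 2.9037
  black: (149 − 166.3125)² / 166.3125 = 1.8022
  albino: (201 − 221.75)² / 221.75 = 1.9417
χ² = 2.9037 + 1.8022 + 1.9417 = 6.6476 ≈ 6.648
Degrees of freedom = 3 − 1 = 2; critical value at α = 0.05 is 5.991.
Since 6.648 > 5.991, we reject the null hypothesis — the data do not fit the 9:3:4 ratio.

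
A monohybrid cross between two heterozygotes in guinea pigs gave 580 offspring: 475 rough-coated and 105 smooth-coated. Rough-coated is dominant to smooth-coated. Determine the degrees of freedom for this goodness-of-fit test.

For a monohybrid cross between heterozygotes with complete dominance, the expected phenotypic ratio is 3:1.
A goodness-of-fit test with 2 phenotype classes has df = 2 − 1 = 1.

1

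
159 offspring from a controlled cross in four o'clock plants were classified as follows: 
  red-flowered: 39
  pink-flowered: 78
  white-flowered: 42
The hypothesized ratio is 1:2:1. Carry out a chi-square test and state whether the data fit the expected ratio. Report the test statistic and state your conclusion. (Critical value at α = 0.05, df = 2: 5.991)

Total ratio parts = 4. Expected numbers out of 159:
  red-flowered: 159 × 1/4 = 39.75
  pink-flowered: 159 × 2/4 = 79.5
  white-flowered: 159 × 1/4 = 39.75
χ² = Σ (O − E)² / E
  red-flowered: (39 − 39.75)² / 39.75 = 0.0142
  pink-flowered: (78 − 79.5)² / 79.5 = 0.0283
  white-flowered: (42 − 39.75)² / 39.75 = 0.1274
χ² = 0.0142 + 0.0283 + 0.1274 = 0.1699 ≈ 0.170
Degrees of freedom = 3 − 1 = 2; critical value at α = 0.05 is 5.991.
Since 0.170 < 5.991, we fail to reject the null hypothesis — the data are consistent with the 1:2:1 ratio.

0.170; consistent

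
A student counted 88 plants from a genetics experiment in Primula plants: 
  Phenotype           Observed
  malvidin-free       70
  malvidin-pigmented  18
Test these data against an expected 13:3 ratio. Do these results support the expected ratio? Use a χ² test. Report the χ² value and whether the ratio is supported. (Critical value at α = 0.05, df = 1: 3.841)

0.168; consistent

Under the 13:3 hypothesis (Σ ratio = 16, N = 88):
  malvidin-free: 88 × 13/16 = 71.5
  malvidin-pigmented: 88 × 3/16 = 16.5
χ² = Σ (O − E)² / E
  malvidin-free: (70 − 71.5)² / 71.5 = 0.0315
  malvidin-pigmented: (18 − 16.5)² / 16.5 = 0.1364
χ² = 0.0315 + 0.1364 = 0.1679 ≈ 0.168
Degrees of freedom = 2 − 1 = 1; critical value at α = 0.05 is 3.841.
Since 0.168 < 3.841, we fail to reject the null hypothesis — the data are consistent with the 13:3 ratio.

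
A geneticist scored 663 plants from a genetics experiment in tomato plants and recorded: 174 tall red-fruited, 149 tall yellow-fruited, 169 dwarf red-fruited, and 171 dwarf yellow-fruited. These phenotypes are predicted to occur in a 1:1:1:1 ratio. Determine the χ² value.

2.333

Expected counts for N = 663 under a 1:1:1:1 ratio (total parts = 4):
  tall red-fruited: 663 × 1/4 = 165.75
  tall yellow-fruited: 663 × 1/4 = 165.75
  dwarf red-fruited: 663 × 1/4 = 165.75
  dwarf yellow-fruited: 663 × 1/4 = 165.75
χ² = Σ (O − E)² / E
  tall red-fruited: (174 − 165.75)² / 165.75 = 0.4106
  tall yellow-fruited: (149 − 165.75)² / 165.75 = 1.6927
  dwarf red-fruited: (169 − 165.75)² / 165.75 = 0.0637
  dwarf yellow-fruited: (171 − 165.75)² / 165.75 = 0.1663
χ² = 0.4106 + 1.6927 + 0.0637 + 0.1663 = 2.3333 ≈ 2.333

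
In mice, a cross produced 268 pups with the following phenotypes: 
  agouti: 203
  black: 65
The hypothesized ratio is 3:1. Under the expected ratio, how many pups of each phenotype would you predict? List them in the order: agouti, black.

201, 67

Under the 3:1 hypothesis (Σ ratio = 4, N = 268):
  agouti: 268 × 3/4 = 201
  black: 268 × 1/4 = 67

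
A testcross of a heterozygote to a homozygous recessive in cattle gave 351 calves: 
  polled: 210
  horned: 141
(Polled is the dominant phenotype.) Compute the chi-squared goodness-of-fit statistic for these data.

13.564

A testcross of a heterozygote (Aa × aa) gives a 1:1 phenotypic ratio.
Under the 1:1 hypothesis (Σ ratio = 2, N = 351):
  polled: 351 × 1/2 = 175.5
  horned: 351 × 1/2 = 175.5
χ² = Σ (O − E)² / E
  polled: (210 − 175.5)² / 175.5 = 6.7821
  horned: (141 − 175.5)² / 175.5 = 6.7821
χ² = 6.7821 + 6.7821 = 13.5642 ≈ 13.564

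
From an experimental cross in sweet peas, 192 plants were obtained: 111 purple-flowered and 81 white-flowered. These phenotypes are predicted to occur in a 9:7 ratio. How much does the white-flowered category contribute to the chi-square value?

0.107

Total ratio parts = 16. Expected numbers out of 192:
  purple-flowered: 192 × 9/16 = 108
  white-flowered: 192 × 7/16 = 84
Contribution of white-flowered: (81 − 84)² / 84 = 0.1071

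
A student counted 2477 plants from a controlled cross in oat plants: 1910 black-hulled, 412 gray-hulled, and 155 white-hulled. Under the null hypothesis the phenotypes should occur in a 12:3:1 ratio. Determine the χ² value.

The 12:3:1 ratio has 16 parts, so with N = 2477 the expected counts are:
  black-hulled: 2477 × 12/16 = 1857.75
  gray-hulled: 2477 × 3/16 = 464.4375
  white-hulled: 2477 × 1/16 = 154.8125
χ² = Σ (O − E)² / E
  black-hulled: (1910 − 1857.75)² / 1857.75 = 1.4696
  gray-hulled: (412 − 464.4375)² / 464.4375 = 5.9205
  white-hulled: (155 − 154.8125)² / 154.8125 = 0.0002
χ² = 1.4696 + 5.9205 + 0.0002 = 7.3903 ≈ 7.390

7.390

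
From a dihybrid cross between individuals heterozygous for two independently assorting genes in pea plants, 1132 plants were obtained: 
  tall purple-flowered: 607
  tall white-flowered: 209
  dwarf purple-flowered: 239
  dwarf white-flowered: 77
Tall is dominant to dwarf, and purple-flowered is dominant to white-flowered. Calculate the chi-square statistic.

5.363

A dihybrid F₂ with independent assortment and complete dominance at both loci gives a 9:3:3:1 phenotypic ratio.
Total ratio parts = 16. Expected numbers out of 1132:
  tall purple-flowered: 1132 × 9/16 = 636.75
  tall white-flowered: 1132 × 3/16 = 212.25
  dwarf purple-flowered: 1132 × 3/16 = 212.25
  dwarf white-flowered: 1132 × 1/16 = 70.75
χ² = Σ (O − E)² / E
  tall purple-flowered: (607 − 636.75)² / 636.75 = 1.3900
  tall white-flowered: (209 − 212.25)² / 212.25 = 0.0498
  dwarf purple-flowered: (239 − 212.25)² / 212.25 = 3.3713
  dwarf white-flowered: (77 − 70.75)² / 70.75 = 0.5521
χ² = 1.3900 + 0.0498 + 3.3713 + 0.5521 = 5.3632 ≈ 5.363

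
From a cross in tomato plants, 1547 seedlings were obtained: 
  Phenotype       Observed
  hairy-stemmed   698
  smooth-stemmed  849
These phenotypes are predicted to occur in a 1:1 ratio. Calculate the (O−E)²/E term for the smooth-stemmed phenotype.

Expected counts for N = 1547 under a 1:1 ratio (total parts = 2):
  hairy-stemmed: 1547 × 1/2 = 773.5
  smooth-stemmed: 1547 × 1/2 = 773.5
Contribution of smooth-stemmed: (849 − 773.5)² / 773.5 = 7.3694

7.369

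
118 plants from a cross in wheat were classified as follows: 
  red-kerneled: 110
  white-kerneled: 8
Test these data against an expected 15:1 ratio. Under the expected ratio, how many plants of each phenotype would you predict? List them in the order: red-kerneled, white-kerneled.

110.625, 7.375

The 15:1 ratio has 16 parts, so with N = 118 the expected counts are:
  red-kerneled: 118 × 15/16 = 110.625
  white-kerneled: 118 × 1/16 = 7.375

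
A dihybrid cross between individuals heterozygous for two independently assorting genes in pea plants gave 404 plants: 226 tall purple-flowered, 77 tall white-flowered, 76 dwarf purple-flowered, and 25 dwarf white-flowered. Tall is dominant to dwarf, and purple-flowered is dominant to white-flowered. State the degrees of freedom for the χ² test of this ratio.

3

A dihybrid F₂ with independent assortment and complete dominance at both loci gives a 9:3:3:1 phenotypic ratio.
A goodness-of-fit test with 4 phenotype classes has df = 4 − 1 = 3.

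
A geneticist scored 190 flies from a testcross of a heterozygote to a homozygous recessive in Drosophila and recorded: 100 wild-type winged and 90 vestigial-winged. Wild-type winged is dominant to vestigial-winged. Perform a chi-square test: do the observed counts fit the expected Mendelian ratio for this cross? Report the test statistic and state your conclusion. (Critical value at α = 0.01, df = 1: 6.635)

A testcross of a heterozygote (Aa × aa) gives a 1:1 phenotypic ratio.
The 1:1 ratio has 2 parts, so with N = 190 the expected counts are:
  wild-type winged: 190 × 1/2 = 95
  vestigial-winged: 190 × 1/2 = 95
χ² = Σ (O − E)² / E
  wild-type winged: (100 − 95)² / 95 = 0.2632
  vestigial-winged: (90 − 95)² / 95 = 0.2632
χ² = 0.2632 + 0.2632 = 0.5264 ≈ 0.526
Degrees of freedom = 2 − 1 = 1; critical value at α = 0.01 is 6.635.
Since 0.526 < 6.635, we fail to reject the null hypothesis — the data are consistent with the 1:1 ratio.

0.526; consistent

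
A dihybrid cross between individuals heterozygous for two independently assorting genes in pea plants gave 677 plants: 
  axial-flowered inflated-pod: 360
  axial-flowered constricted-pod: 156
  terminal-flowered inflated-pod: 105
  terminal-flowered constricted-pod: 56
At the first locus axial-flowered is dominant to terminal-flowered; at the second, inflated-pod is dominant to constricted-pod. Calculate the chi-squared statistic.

A dihybrid F₂ with independent assortment and complete dominance at both loci gives a 9:3:3:1 phenotypic ratio.
Total ratio parts = 16. Expected numbers out of 677:
  axial-flowered inflated-pod: 677 × 9/16 = 380.8125
  axial-flowered constricted-pod: 677 × 3/16 = 126.9375
  terminal-flowered inflated-pod: 677 × 3/16 = 126.9375
  terminal-flowered constricted-pod: 677 × 1/16 = 42.3125
χ² = Σ (O − E)² / E
  axial-flowered inflated-pod: (360 − 380.8125)² / 380.8125 = 1.1375
  axial-flowered constricted-pod: (156 − 126.9375)² / 126.9375 = 6.6539
  terminal-flowered inflated-pod: (105 − 126.9375)² / 126.9375 = 3.7913
  terminal-flowered constricted-pod: (56 − 42.3125)² / 42.3125 = 4.4277
χ² = 1.1375 + 6.6539 + 3.7913 + 4.4277 = 16.0104 ≈ 16.010

16.010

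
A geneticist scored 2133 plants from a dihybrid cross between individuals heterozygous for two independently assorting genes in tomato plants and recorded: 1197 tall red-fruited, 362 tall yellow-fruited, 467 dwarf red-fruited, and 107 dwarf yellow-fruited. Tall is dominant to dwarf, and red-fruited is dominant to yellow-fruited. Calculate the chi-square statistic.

20.044

A dihybrid F₂ with independent assortment and complete dominance at both loci gives a 9:3:3:1 phenotypic ratio.
Under the 9:3:3:1 hypothesis (Σ ratio = 16, N = 2133):
  tall red-fruited: 2133 × 9/16 = 1199.8125
  tall yellow-fruited: 2133 × 3/16 = 399.9375
  dwarf red-fruited: 2133 × 3/16 = 399.9375
  dwarf yellow-fruited: 2133 × 1/16 = 133.3125
χ² = Σ (O − E)² / E
  tall red-fruited: (1197 − 1199.8125)² / 1199.8125 = 0.0066
  tall yellow-fruited: (362 − 399.9375)² / 399.9375 = 3.5987
  dwarf red-fruited: (467 − 399.9375)² / 399.9375 = 11.2452
  dwarf yellow-fruited: (107 − 133.3125)² / 133.3125 = 5.1934
χ² = 0.0066 + 3.5987 + 11.2452 + 5.1934 = 20.0439 ≈ 20.044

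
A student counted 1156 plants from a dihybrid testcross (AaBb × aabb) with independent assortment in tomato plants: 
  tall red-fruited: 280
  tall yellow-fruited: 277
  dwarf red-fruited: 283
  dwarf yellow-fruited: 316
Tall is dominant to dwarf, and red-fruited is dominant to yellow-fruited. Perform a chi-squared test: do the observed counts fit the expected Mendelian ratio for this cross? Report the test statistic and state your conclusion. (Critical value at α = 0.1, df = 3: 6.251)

A dihybrid testcross with independent assortment gives a 1:1:1:1 ratio.
Expected counts for N = 1156 under a 1:1:1:1 ratio (total parts = 4):
  tall red-fruited: 1156 × 1/4 = 289
  tall yellow-fruited: 1156 × 1/4 = 289
  dwarf red-fruited: 1156 × 1/4 = 289
  dwarf yellow-fruited: 1156 × 1/4 = 289
χ² = Σ (O − E)² / E
  tall red-fruited: (280 − 289)² / 289 = 0.2803
  tall yellow-fruited: (277 − 289)² / 289 = 0.4983
  dwarf red-fruited: (283 − 289)² / 289 = 0.1246
  dwarf yellow-fruited: (316 − 289)² / 289 = 2.5225
χ² = 0.2803 + 0.4983 + 0.1246 + 2.5225 = 3.4257 ≈ 3.426
Degrees of freedom = 4 − 1 = 3; critical value at α = 0.1 is 6.251.
Since 3.426 < 6.251, we fail to reject the null hypothesis — the data are consistent with the 1:1:1:1 ratio.

3.426; consistent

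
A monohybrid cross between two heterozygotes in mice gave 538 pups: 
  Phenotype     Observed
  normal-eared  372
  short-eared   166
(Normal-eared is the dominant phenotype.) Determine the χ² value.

9.836

For a monohybrid cross between heterozygotes with complete dominance, the expected phenotypic ratio is 3:1.
Expected counts for N = 538 under a 3:1 ratio (total parts = 4):
  normal-eared: 538 × 3/4 = 403.5
  short-eared: 538 × 1/4 = 134.5
χ² = Σ (O − E)² / E
  normal-eared: (372 − 403.5)² / 403.5 = 2.4591
  short-eared: (166 − 134.5)² / 134.5 = 7.3773
χ² = 2.4591 + 7.3773 = 9.8364 ≈ 9.836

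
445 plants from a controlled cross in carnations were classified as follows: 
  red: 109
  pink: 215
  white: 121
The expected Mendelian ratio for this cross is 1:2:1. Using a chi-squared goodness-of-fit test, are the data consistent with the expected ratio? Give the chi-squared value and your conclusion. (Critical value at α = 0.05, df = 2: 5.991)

Under the 1:2:1 hypothesis (Σ ratio = 4, N = 445):
  red: 445 × 1/4 = 111.25
  pink: 445 × 2/4 = 222.5
  white: 445 × 1/4 = 111.25
χ² = Σ (O − E)² / E
  red: (109 − 111.25)² / 111.25 = 0.0455
  pink: (215 − 222.5)² / 222.5 = 0.2528
  white: (121 − 111.25)² / 111.25 = 0.8545
χ² = 0.0455 + 0.2528 + 0.8545 = 1.1528 ≈ 1.153
Degrees of freedom = 3 − 1 = 2; critical value at α = 0.05 is 5.991.
Since 1.153 < 5.991, we fail to reject the null hypothesis — the data are consistent with the 1:2:1 ratio.

1.153; consistent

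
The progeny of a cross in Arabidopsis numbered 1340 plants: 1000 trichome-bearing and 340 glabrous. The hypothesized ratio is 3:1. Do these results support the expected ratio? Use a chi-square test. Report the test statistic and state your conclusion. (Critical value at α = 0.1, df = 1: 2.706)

The 3:1 ratio has 4 parts, so with N = 1340 the expected counts are:
  trichome-bearing: 1340 × 3/4 = 1005
  glabrous: 1340 × 1/4 = 335
χ² = Σ (O − E)² / E
  trichome-bearing: (1000 − 1005)² / 1005 = 0.0249
  glabrous: (340 − 335)² / 335 = 0.0746
χ² = 0.0249 + 0.0746 = 0.0995 ≈ 0.100
Degrees of freedom = 2 − 1 = 1; critical value at α = 0.1 is 2.706.
Since 0.100 < 2.706, we fail to reject the null hypothesis — the data are consistent with the 3:1 ratio.

0.100; consistent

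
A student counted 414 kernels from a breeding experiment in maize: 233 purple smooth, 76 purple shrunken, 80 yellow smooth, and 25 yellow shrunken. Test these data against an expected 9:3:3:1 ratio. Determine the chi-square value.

0.136

The 9:3:3:1 ratio has 16 parts, so with N = 414 the expected counts are:
  purple smooth: 414 × 9/16 = 232.875
  purple shrunken: 414 × 3/16 = 77.625
  yellow smooth: 414 × 3/16 = 77.625
  yellow shrunken: 414 × 1/16 = 25.875
χ² = Σ (O − E)² / E
  purple smooth: (233 − 232.875)² / 232.875 = 0.0001
  purple shrunken: (76 − 77.625)² / 77.625 = 0.0340
  yellow smooth: (80 − 77.625)² / 77.625 = 0.0727
  yellow shrunken: (25 − 25.875)² / 25.875 = 0.0296
χ² = 0.0001 + 0.0340 + 0.0727 + 0.0296 = 0.1364 ≈ 0.136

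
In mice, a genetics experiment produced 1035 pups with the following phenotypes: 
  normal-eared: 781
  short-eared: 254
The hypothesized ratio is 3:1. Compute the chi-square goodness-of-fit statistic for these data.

0.116

Expected counts for N = 1035 under a 3:1 ratio (total parts = 4):
  normal-eared: 1035 × 3/4 = 776.25
  short-eared: 1035 × 1/4 = 258.75
χ² = Σ (O − E)² / E
  normal-eared: (781 − 776.25)² / 776.25 = 0.0291
  short-eared: (254 − 258.75)² / 258.75 = 0.0872
χ² = 0.0291 + 0.0872 = 0.1163 ≈ 0.116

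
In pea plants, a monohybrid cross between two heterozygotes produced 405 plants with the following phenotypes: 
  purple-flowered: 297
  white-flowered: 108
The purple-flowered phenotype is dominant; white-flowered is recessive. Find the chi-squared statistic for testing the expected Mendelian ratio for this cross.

For a monohybrid cross between heterozygotes with complete dominance, the expected phenotypic ratio is 3:1.
Expected counts for N = 405 under a 3:1 ratio (total parts = 4):
  purple-flowered: 405 × 3/4 = 303.75
  white-flowered: 405 × 1/4 = 101.25
χ² = Σ (O − E)² / E
  purple-flowered: (297 − 303.75)² / 303.75 = 0.1500
  white-flowered: (108 − 101.25)² / 101.25 = 0.4500
χ² = 0.1500 + 0.4500 = 0.600

0.600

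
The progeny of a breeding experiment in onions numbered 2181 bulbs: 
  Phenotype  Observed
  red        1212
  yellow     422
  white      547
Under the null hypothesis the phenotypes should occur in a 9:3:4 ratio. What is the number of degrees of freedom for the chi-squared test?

2

A goodness-of-fit test with 3 phenotype classes has df = 3 − 1 = 2.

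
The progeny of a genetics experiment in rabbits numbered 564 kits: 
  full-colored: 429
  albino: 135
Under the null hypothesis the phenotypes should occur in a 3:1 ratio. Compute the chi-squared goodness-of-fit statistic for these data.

0.340

The 3:1 ratio has 4 parts, so with N = 564 the expected counts are:
  full-colored: 564 × 3/4 = 423
  albino: 564 × 1/4 = 141
χ² = Σ (O − E)² / E
  full-colored: (429 − 423)² / 423 = 0.0851
  albino: (135 − 141)² / 141 = 0.2553
χ² = 0.0851 + 0.2553 = 0.3404 ≈ 0.340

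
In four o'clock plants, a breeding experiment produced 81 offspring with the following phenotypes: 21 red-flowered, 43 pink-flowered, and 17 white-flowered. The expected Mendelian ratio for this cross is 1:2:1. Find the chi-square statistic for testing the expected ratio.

The 1:2:1 ratio has 4 parts, so with N = 81 the expected counts are:
  red-flowered: 81 × 1/4 = 20.25
  pink-flowered: 81 × 2/4 = 40.5
  white-flowered: 81 × 1/4 = 20.25
χ² = Σ (O − E)² / E
  red-flowered: (21 − 20.25)² / 20.25 = 0.0278
  pink-flowered: (43 − 40.5)² / 40.5 = 0.1543
  white-flowered: (17 − 20.25)² / 20.25 = 0.5216
χ² = 0.0278 + 0.1543 + 0.5216 = 0.7037 ≈ 0.704

0.704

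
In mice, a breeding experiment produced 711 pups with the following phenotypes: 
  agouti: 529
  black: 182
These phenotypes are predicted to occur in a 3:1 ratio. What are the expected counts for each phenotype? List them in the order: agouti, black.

533.25, 177.75

Expected counts for N = 711 under a 3:1 ratio (total parts = 4):
  agouti: 711 × 3/4 = 533.25
  black: 711 × 1/4 = 177.75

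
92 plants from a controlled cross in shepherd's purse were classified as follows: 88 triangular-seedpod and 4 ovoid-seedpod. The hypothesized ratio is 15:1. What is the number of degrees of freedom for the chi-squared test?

1

A goodness-of-fit test with 2 phenotype classes has df = 2 − 1 = 1.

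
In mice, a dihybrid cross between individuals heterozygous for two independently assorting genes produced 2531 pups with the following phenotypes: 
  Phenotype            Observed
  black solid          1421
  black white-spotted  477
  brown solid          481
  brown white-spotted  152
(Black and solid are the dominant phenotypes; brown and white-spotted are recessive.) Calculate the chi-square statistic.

0.347

A dihybrid F₂ with independent assortment and complete dominance at both loci gives a 9:3:3:1 phenotypic ratio.
The 9:3:3:1 ratio has 16 parts, so with N = 2531 the expected counts are:
  black solid: 2531 × 9/16 = 1423.6875
  black white-spotted: 2531 × 3/16 = 474.5625
  brown solid: 2531 × 3/16 = 474.5625
  brown white-spotted: 2531 × 1/16 = 158.1875
χ² = Σ (O − E)² / E
  black solid: (1421 − 1423.6875)² / 1423.6875 = 0.0051
  black white-spotted: (477 − 474.5625)² / 474.5625 = 0.0125
  brown solid: (481 − 474.5625)² / 474.5625 = 0.0873
  brown white-spotted: (152 − 158.1875)² / 158.1875 = 0.2420
χ² = 0.0051 + 0.0125 + 0.0873 + 0.2420 = 0.3469 ≈ 0.347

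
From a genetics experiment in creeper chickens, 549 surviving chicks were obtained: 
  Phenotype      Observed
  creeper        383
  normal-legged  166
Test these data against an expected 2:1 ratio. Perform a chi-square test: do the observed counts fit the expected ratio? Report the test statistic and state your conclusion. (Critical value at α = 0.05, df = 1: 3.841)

2.369; consistent

Under the 2:1 hypothesis (Σ ratio = 3, N = 549):
  creeper: 549 × 2/3 = 366
  normal-legged: 549 × 1/3 = 183
χ² = Σ (O − E)² / E
  creeper: (383 − 366)² / 366 = 0.7896
  normal-legged: (166 − 183)² / 183 = 1.5792
χ² = 0.7896 + 1.5792 = 2.3688 ≈ 2.369
Degrees of freedom = 2 − 1 = 1; critical value at α = 0.05 is 3.841.
Since 2.369 < 3.841, we fail to reject the null hypothesis — the data are consistent with the 2:1 ratio.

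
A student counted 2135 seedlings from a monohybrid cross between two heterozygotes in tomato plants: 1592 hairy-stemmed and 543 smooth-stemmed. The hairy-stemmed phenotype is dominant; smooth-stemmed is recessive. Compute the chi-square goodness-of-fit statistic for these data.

For a monohybrid cross between heterozygotes with complete dominance, the expected phenotypic ratio is 3:1.
The 3:1 ratio has 4 parts, so with N = 2135 the expected counts are:
  hairy-stemmed: 2135 × 3/4 = 1601.25
  smooth-stemmed: 2135 × 1/4 = 533.75
χ² = Σ (O − E)² / E
  hairy-stemmed: (1592 − 1601.25)² / 1601.25 = 0.0534
  smooth-stemmed: (543 − 533.75)² / 533.75 = 0.1603
χ² = 0.0534 + 0.1603 = 0.2137 ≈ 0.214

0.214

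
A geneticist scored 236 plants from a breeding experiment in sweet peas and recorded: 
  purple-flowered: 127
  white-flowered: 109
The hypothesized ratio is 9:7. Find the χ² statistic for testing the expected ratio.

0.569

The 9:7 ratio has 16 parts, so with N = 236 the expected counts are:
  purple-flowered: 236 × 9/16 = 132.75
  white-flowered: 236 × 7/16 = 103.25
χ² = Σ (O − E)² / E
  purple-flowered: (127 − 132.75)² / 132.75 = 0.2491
  white-flowered: (109 − 103.25)² / 103.25 = 0.3202
χ² = 0.2491 + 0.3202 = 0.5693 ≈ 0.569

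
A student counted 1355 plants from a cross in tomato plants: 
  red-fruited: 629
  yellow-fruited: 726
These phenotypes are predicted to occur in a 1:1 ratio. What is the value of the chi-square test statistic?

6.944

The 1:1 ratio has 2 parts, so with N = 1355 the expected counts are:
  red-fruited: 1355 × 1/2 = 677.5
  yellow-fruited: 1355 × 1/2 = 677.5
χ² = Σ (O − E)² / E
  red-fruited: (629 − 677.5)² / 677.5 = 3.4720
  yellow-fruited: (726 − 677.5)² / 677.5 = 3.4720
χ² = 3.4720 + 3.4720 = 6.944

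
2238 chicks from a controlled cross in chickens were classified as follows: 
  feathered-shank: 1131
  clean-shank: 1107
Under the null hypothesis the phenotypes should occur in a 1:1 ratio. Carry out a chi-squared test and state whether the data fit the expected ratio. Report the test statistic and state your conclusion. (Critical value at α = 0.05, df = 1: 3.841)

Total ratio parts = 2. Expected numbers out of 2238:
  feathered-shank: 2238 × 1/2 = 1119
  clean-shank: 2238 × 1/2 = 1119
χ² = Σ (O − E)² / E
  feathered-shank: (1131 − 1119)² / 1119 = 0.1287
  clean-shank: (1107 − 1119)² / 1119 = 0.1287
χ² = 0.1287 + 0.1287 = 0.2574 ≈ 0.257
Degrees of freedom = 2 − 1 = 1; critical value at α = 0.05 is 3.841.
Since 0.257 < 3.841, we fail to reject the null hypothesis — the data are consistent with the 1:1 ratio.

0.257; consistent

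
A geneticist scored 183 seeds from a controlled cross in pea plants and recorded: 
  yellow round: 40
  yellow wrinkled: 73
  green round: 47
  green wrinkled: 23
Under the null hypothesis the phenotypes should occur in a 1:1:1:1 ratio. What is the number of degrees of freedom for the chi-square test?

3

A goodness-of-fit test with 4 phenotype classes has df = 4 − 1 = 3.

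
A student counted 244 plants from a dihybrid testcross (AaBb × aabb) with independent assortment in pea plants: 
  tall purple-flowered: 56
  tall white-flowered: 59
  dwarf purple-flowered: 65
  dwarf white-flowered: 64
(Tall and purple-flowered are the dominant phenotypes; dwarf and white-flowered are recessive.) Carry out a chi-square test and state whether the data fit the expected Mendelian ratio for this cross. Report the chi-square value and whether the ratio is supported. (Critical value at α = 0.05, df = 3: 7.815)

A dihybrid testcross with independent assortment gives a 1:1:1:1 ratio.
The 1:1:1:1 ratio has 4 parts, so with N = 244 the expected counts are:
  tall purple-flowered: 244 × 1/4 = 61
  tall white-flowered: 244 × 1/4 = 61
  dwarf purple-flowered: 244 × 1/4 = 61
  dwarf white-flowered: 244 × 1/4 = 61
χ² = Σ (O − E)² / E
  tall purple-flowered: (56 − 61)² / 61 = 0.4098
  tall white-flowered: (59 − 61)² / 61 = 0.0656
  dwarf purple-flowered: (65 − 61)² / 61 = 0.2623
  dwarf white-flowered: (64 − 61)² / 61 = 0.1475
χ² = 0.4098 + 0.0656 + 0.2623 + 0.1475 = 0.8852 ≈ 0.885
Degrees of freedom = 4 − 1 = 3; critical value at α = 0.05 is 7.815.
Since 0.885 < 7.815, we fail to reject the null hypothesis — the data are consistent with the 1:1:1:1 ratio.

0.885; consistent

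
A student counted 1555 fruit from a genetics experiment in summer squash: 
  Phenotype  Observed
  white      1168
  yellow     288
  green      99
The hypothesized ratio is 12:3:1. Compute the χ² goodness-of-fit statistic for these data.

The 12:3:1 ratio has 16 parts, so with N = 1555 the expected counts are:
  white: 1555 × 12/16 = 1166.25
  yellow: 1555 × 3/16 = 291.5625
  green: 1555 × 1/16 = 97.1875
χ² = Σ (O − E)² / E
  white: (1168 − 1166.25)² / 1166.25 = 0.0026
  yellow: (288 − 291.5625)² / 291.5625 = 0.0435
  green: (99 − 97.1875)² / 97.1875 = 0.0338
χ² = 0.0026 + 0.0435 + 0.0338 = 0.0799 ≈ 0.080

0.080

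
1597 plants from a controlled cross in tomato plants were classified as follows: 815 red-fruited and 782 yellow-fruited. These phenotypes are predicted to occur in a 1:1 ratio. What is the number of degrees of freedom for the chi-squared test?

1

A goodness-of-fit test with 2 phenotype classes has df = 2 − 1 = 1.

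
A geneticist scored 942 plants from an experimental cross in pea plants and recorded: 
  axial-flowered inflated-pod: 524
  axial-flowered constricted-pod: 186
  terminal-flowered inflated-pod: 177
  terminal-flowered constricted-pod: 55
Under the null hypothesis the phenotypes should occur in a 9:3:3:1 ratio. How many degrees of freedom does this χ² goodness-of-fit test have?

3

A goodness-of-fit test with 4 phenotype classes has df = 4 − 1 = 3.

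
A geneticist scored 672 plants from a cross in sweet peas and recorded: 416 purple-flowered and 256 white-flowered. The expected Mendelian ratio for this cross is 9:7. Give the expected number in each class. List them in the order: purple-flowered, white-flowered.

The 9:7 ratio has 16 parts, so with N = 672 the expected counts are:
  purple-flowered: 672 × 9/16 = 378
  white-flowered: 672 × 7/16 = 294

378, 294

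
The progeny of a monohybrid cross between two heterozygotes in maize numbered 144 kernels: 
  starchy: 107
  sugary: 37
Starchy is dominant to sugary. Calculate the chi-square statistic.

0.037

For a monohybrid cross between heterozygotes with complete dominance, the expected phenotypic ratio is 3:1.
Total ratio parts = 4. Expected numbers out of 144:
  starchy: 144 × 3/4 = 108
  sugary: 144 × 1/4 = 36
χ² = Σ (O − E)² / E
  starchy: (107 − 108)² / 108 = 0.0093
  sugary: (37 − 36)² / 36 = 0.0278
χ² = 0.0093 + 0.0278 = 0.0371 ≈ 0.037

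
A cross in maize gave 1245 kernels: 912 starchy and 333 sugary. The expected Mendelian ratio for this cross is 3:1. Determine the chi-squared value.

Total ratio parts = 4. Expected numbers out of 1245:
  starchy: 1245 × 3/4 = 933.75
  sugary: 1245 × 1/4 = 311.25
χ² = Σ (O − E)² / E
  starchy: (912 − 933.75)² / 933.75 = 0.5066
  sugary: (333 − 311.25)² / 311.25 = 1.5199
χ² = 0.5066 + 1.5199 = 2.0265 ≈ 2.027

2.027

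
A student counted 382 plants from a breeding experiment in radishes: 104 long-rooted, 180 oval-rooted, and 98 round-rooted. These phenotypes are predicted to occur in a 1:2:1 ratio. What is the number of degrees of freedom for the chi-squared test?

A goodness-of-fit test with 3 phenotype classes has df = 3 − 1 = 2.

2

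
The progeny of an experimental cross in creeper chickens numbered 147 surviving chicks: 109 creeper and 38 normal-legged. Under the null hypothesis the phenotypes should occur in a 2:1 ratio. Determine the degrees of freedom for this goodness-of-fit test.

1

A goodness-of-fit test with 2 phenotype classes has df = 2 − 1 = 1.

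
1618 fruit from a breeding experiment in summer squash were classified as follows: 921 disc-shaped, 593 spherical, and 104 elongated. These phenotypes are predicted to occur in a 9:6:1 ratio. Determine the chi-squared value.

0.523

Expected counts for N = 1618 under a 9:6:1 ratio (total parts = 16):
  disc-shaped: 1618 × 9/16 = 910.125
  spherical: 1618 × 6/16 = 606.75
  elongated: 1618 × 1/16 = 101.125
χ² = Σ (O − E)² / E
  disc-shaped: (921 − 910.125)² / 910.125 = 0.1299
  spherical: (593 − 606.75)² / 606.75 = 0.3116
  elongated: (104 − 101.125)² / 101.125 = 0.0817
χ² = 0.1299 + 0.3116 + 0.0817 = 0.5232 ≈ 0.523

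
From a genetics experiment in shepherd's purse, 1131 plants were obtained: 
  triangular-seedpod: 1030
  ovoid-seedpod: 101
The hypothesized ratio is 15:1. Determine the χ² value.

13.865

Under the 15:1 hypothesis (Σ ratio = 16, N = 1131):
  triangular-seedpod: 1131 × 15/16 = 1060.3125
  ovoid-seedpod: 1131 × 1/16 = 70.6875
χ² = Σ (O − E)² / E
  triangular-seedpod: (1030 − 1060.3125)² / 1060.3125 = 0.8666
  ovoid-seedpod: (101 − 70.6875)² / 70.6875 = 12.9987
χ² = 0.8666 + 12.9987 = 13.8653 ≈ 13.865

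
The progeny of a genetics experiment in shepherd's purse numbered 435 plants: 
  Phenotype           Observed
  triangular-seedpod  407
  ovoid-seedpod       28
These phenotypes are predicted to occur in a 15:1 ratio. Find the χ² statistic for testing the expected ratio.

Total ratio parts = 16. Expected numbers out of 435:
  triangular-seedpod: 435 × 15/16 = 407.8125
  ovoid-seedpod: 435 × 1/16 = 27.1875
χ² = Σ (O − E)² / E
  triangular-seedpod: (407 − 407.8125)² / 407.8125 = 0.0016
  ovoid-seedpod: (28 − 27.1875)² / 27.1875 = 0.0243
χ² = 0.0016 + 0.0243 = 0.0259 ≈ 0.026

0.026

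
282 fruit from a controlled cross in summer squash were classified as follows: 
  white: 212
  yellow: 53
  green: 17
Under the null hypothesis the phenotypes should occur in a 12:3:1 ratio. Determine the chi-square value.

0.024

Expected counts for N = 282 under a 12:3:1 ratio (total parts = 16):
  white: 282 × 12/16 = 211.5
  yellow: 282 × 3/16 = 52.875
  green: 282 × 1/16 = 17.625
χ² = Σ (O − E)² / E
  white: (212 − 211.5)² / 211.5 = 0.0012
  yellow: (53 − 52.875)² / 52.875 = 0.0003
  green: (17 − 17.625)² / 17.625 = 0.0222
χ² = 0.0012 + 0.0003 + 0.0222 = 0.0237 ≈ 0.024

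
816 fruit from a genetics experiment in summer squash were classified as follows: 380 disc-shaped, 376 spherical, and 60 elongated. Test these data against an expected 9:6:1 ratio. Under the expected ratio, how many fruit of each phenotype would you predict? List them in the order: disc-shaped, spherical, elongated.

459, 306, 51

Under the 9:6:1 hypothesis (Σ ratio = 16, N = 816):
  disc-shaped: 816 × 9/16 = 459
  spherical: 816 × 6/16 = 306
  elongated: 816 × 1/16 = 51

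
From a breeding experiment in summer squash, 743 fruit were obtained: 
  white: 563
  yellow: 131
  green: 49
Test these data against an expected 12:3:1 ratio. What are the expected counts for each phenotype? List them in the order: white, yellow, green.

Total ratio parts = 16. Expected numbers out of 743:
  white: 743 × 12/16 = 557.25
  yellow: 743 × 3/16 = 139.3125
  green: 743 × 1/16 = 46.4375

557.25, 139.3125, 46.4375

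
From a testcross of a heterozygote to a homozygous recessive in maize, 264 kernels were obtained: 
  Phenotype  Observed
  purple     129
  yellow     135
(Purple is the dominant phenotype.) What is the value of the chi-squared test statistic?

A testcross of a heterozygote (Aa × aa) gives a 1:1 phenotypic ratio.
Under the 1:1 hypothesis (Σ ratio = 2, N = 264):
  purple: 264 × 1/2 = 132
  yellow: 264 × 1/2 = 132
χ² = Σ (O − E)² / E
  purple: (129 − 132)² / 132 = 0.0682
  yellow: (135 − 132)² / 132 = 0.0682
χ² = 0.0682 + 0.0682 = 0.1364 ≈ 0.136

0.136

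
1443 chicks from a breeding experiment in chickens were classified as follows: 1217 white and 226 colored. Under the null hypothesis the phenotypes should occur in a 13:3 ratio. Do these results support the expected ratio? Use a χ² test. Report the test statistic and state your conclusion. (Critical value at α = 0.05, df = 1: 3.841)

9.033; not consistent

Expected counts for N = 1443 under a 13:3 ratio (total parts = 16):
  white: 1443 × 13/16 = 1172.4375
  colored: 1443 × 3/16 = 270.5625
χ² = Σ (O − E)² / E
  white: (1217 − 1172.4375)² / 1172.4375 = 1.6938
  colored: (226 − 270.5625)² / 270.5625 = 7.3396
χ² = 1.6938 + 7.3396 = 9.0334 ≈ 9.033
Degrees of freedom = 2 − 1 = 1; critical value at α = 0.05 is 3.841.
Since 9.033 > 3.841, we reject the null hypothesis — the data do not fit the 13:3 ratio.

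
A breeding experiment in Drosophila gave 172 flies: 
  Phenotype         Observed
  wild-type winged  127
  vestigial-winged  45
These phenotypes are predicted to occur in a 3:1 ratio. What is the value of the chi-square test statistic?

0.124

Total ratio parts = 4. Expected numbers out of 172:
  wild-type winged: 172 × 3/4 = 129
  vestigial-winged: 172 × 1/4 = 43
χ² = Σ (O − E)² / E
  wild-type winged: (127 − 129)² / 129 = 0.0310
  vestigial-winged: (45 − 43)² / 43 = 0.0930
χ² = 0.0310 + 0.0930 = 0.124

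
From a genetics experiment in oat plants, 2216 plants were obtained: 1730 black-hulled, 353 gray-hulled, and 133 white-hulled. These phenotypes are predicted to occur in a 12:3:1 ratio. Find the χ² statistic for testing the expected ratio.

12.402

Expected counts for N = 2216 under a 12:3:1 ratio (total parts = 16):
  black-hulled: 2216 × 12/16 = 1662
  gray-hulled: 2216 × 3/16 = 415.5
  white-hulled: 2216 × 1/16 = 138.5
χ² = Σ (O − E)² / E
  black-hulled: (1730 − 1662)² / 1662 = 2.7822
  gray-hulled: (353 − 415.5)² / 415.5 = 9.4013
  white-hulled: (133 − 138.5)² / 138.5 = 0.2184
χ² = 2.7822 + 9.4013 + 0.2184 = 12.4019 ≈ 12.402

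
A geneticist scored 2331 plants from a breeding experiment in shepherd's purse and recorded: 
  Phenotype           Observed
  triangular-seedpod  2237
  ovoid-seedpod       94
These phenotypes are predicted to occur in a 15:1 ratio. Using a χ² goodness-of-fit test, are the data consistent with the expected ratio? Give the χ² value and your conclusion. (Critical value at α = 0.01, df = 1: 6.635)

The 15:1 ratio has 16 parts, so with N = 2331 the expected counts are:
  triangular-seedpod: 2331 × 15/16 = 2185.3125
  ovoid-seedpod: 2331 × 1/16 = 145.6875
χ² = Σ (O − E)² / E
  triangular-seedpod: (2237 − 2185.3125)² / 2185.3125 = 1.2225
  ovoid-seedpod: (94 − 145.6875)² / 145.6875 = 18.3379
χ² = 1.2225 + 18.3379 = 19.5604 ≈ 19.560
Degrees of freedom = 2 − 1 = 1; critical value at α = 0.01 is 6.635.
Since 19.560 > 6.635, we reject the null hypothesis — the data do not fit the 15:1 ratio.

19.560; not consistent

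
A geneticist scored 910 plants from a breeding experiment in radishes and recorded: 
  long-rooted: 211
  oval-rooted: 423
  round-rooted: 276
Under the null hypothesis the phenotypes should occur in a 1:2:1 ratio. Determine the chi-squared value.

Total ratio parts = 4. Expected numbers out of 910:
  long-rooted: 910 × 1/4 = 227.5
  oval-rooted: 910 × 2/4 = 455
  round-rooted: 910 × 1/4 = 227.5
χ² = Σ (O − E)² / E
  long-rooted: (211 − 227.5)² / 227.5 = 1.1967
  oval-rooted: (423 − 455)² / 455 = 2.2505
  round-rooted: (276 − 227.5)² / 227.5 = 10.3396
χ² = 1.1967 + 2.2505 + 10.3396 = 13.7868 ≈ 13.787

13.787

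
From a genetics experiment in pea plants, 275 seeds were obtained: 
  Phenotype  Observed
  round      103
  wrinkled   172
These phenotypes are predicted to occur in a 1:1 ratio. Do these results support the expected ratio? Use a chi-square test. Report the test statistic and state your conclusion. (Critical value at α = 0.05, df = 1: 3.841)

Total ratio parts = 2. Expected numbers out of 275:
  round: 275 × 1/2 = 137.5
  wrinkled: 275 × 1/2 = 137.5
χ² = Σ (O − E)² / E
  round: (103 − 137.5)² / 137.5 = 8.6564
  wrinkled: (172 − 137.5)² / 137.5 = 8.6564
χ² = 8.6564 + 8.6564 = 17.3128 ≈ 17.313
Degrees of freedom = 2 − 1 = 1; critical value at α = 0.05 is 3.841.
Since 17.313 > 3.841, we reject the null hypothesis — the data do not fit the 1:1 ratio.

17.313; not consistent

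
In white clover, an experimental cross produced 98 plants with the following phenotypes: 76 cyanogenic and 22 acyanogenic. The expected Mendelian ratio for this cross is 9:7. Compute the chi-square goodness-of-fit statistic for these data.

The 9:7 ratio has 16 parts, so with N = 98 the expected counts are:
  cyanogenic: 98 × 9/16 = 55.125
  acyanogenic: 98 × 7/16 = 42.875
χ² = Σ (O − E)² / E
  cyanogenic: (76 − 55.125)² / 55.125 = 7.9050
  acyanogenic: (22 − 42.875)² / 42.875 = 10.1636
χ² = 7.9050 + 10.1636 = 18.0686 ≈ 18.069

18.069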